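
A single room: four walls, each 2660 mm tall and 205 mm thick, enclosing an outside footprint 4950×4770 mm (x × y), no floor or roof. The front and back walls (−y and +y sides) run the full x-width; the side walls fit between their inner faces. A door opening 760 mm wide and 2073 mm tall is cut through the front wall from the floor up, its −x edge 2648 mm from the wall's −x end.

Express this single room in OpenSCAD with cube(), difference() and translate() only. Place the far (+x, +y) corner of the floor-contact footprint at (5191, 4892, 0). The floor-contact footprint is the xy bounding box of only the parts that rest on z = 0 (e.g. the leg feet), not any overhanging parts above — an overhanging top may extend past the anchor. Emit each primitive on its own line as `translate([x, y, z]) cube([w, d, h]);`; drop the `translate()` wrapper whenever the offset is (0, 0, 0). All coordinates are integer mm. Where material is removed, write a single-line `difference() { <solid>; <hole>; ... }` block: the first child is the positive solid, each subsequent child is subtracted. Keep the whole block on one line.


difference() { translate([241, 122, 0]) cube([4950, 205, 2660]); translate([2889, 122, 0]) cube([760, 205, 2073]); }
translate([241, 4687, 0]) cube([4950, 205, 2660]);
translate([241, 327, 0]) cube([205, 4360, 2660]);
translate([4986, 327, 0]) cube([205, 4360, 2660]);


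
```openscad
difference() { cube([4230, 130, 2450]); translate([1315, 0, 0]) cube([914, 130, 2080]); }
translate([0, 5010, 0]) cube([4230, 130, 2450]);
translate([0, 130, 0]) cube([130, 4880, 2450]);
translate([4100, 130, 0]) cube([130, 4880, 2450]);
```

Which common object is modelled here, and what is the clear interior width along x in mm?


A single room. The interior width is 3970 mm.

Four walls enclosing a rectangle with a door in the front wall — a room. Outside width 4230 minus two 130 mm walls gives 3970 mm.


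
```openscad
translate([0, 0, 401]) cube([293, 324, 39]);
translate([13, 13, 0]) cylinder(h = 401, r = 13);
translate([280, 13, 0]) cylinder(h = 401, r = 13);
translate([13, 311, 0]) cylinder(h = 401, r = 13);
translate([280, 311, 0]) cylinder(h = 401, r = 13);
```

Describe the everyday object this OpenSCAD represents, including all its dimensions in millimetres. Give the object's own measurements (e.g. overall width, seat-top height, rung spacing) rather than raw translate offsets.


A four-legged stool. The seat is a 293×324×39 mm slab whose top surface is at z = 440 mm; four round legs, each 26 mm in diameter, run from the floor (z = 0) to the underside of the seat, each leg's axis is inset half a diameter from the nearest pair of seat edges (so the leg's bounding box is flush with the corner).


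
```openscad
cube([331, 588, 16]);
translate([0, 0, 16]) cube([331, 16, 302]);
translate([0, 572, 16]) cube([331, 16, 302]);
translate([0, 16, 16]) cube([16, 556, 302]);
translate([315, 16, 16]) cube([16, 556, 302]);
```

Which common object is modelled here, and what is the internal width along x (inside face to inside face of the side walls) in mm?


An open box. The internal width is 299 mm.

A 331×588 base slab with four walls standing on it — an open box. The base is 331 mm wide and the walls are 16 mm thick, so the internal width is 331 − 2 × 16 = 299 mm.


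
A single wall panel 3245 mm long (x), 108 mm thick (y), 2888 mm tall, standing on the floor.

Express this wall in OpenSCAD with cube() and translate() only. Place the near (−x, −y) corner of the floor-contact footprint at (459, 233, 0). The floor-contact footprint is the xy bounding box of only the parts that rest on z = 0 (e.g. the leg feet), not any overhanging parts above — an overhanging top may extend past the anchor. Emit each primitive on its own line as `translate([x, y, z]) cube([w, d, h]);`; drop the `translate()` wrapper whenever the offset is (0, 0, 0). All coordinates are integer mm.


translate([459, 233, 0]) cube([3245, 108, 2888]);


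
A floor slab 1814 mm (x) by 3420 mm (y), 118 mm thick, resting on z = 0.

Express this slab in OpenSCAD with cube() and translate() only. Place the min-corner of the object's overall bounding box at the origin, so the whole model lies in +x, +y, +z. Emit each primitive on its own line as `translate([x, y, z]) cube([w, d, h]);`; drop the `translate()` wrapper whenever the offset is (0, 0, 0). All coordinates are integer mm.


cube([1814, 3420, 118]);


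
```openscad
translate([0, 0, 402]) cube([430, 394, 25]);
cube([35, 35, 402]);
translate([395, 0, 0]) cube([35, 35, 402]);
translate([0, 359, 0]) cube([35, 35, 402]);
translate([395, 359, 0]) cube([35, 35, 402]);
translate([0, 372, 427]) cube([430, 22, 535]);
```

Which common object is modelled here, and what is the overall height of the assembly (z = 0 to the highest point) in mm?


A chair. The overall height is 962 mm.

A slab on four corner posts with a tall panel at the back — a chair. The seat slab sits at z = 402 with thickness 25, and the 535 mm backrest starts at the seat top, so the overall height is 402 + 25 + 535 = 962 mm.


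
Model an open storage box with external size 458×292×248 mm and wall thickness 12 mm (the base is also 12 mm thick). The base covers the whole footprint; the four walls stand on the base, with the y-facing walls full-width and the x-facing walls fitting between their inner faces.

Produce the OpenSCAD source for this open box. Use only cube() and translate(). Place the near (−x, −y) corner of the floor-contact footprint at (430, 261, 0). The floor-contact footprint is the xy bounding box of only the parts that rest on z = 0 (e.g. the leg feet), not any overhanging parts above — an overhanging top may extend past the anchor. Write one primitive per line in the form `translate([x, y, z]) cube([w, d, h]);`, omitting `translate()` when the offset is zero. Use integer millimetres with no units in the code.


translate([430, 261, 0]) cube([458, 292, 12]);
translate([430, 261, 12]) cube([458, 12, 236]);
translate([430, 541, 12]) cube([458, 12, 236]);
translate([430, 273, 12]) cube([12, 268, 236]);
translate([876, 273, 12]) cube([12, 268, 236]);


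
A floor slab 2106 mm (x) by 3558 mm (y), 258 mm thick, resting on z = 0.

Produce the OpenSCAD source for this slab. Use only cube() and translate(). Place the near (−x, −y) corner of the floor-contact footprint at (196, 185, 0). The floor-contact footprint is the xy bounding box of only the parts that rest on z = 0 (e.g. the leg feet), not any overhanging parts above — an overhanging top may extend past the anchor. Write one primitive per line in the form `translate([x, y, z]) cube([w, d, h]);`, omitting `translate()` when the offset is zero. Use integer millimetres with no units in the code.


translate([196, 185, 0]) cube([2106, 3558, 258]);


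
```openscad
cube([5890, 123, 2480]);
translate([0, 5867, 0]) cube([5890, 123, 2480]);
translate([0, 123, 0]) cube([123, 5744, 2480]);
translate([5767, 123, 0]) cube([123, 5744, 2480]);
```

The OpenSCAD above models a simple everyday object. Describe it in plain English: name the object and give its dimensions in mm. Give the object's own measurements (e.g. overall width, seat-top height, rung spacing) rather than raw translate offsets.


The wall frame of a small rectangular building: four walls, each 2480 mm tall and 123 mm thick, enclosing a footprint 5890 mm (x) by 5990 mm (y) outside-to-outside, with no floor or roof. The front and back walls (the −y and +y sides) span the full width; the two side walls fit between them.


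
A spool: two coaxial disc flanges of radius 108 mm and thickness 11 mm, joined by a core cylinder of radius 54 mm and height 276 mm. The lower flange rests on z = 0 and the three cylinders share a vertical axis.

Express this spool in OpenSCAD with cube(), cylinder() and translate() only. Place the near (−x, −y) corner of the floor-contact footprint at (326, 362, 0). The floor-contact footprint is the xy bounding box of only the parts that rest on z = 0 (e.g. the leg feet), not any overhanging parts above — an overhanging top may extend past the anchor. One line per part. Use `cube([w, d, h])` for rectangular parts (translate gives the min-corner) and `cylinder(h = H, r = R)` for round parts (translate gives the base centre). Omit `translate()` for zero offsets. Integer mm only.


translate([434, 470, 0]) cylinder(h = 11, r = 108);
translate([434, 470, 11]) cylinder(h = 276, r = 54);
translate([434, 470, 287]) cylinder(h = 11, r = 108);


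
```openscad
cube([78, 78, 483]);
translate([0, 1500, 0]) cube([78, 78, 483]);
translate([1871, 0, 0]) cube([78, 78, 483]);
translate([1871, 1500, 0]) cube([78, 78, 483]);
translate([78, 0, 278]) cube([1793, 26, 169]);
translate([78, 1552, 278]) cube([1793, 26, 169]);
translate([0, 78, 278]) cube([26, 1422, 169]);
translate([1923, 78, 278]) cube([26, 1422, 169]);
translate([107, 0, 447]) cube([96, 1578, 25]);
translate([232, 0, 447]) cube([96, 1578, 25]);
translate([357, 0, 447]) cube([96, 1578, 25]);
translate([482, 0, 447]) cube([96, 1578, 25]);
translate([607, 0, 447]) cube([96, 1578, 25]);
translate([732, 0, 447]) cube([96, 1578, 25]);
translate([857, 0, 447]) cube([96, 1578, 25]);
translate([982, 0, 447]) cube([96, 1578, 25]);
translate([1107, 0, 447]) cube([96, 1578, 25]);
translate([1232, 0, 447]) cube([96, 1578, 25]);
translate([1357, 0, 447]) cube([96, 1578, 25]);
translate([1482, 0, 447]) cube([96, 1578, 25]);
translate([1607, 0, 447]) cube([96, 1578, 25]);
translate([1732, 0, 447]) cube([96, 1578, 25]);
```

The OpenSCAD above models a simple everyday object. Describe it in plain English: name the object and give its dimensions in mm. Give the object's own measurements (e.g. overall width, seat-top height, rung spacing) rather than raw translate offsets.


A bed frame 1949 mm long (x) by 1578 mm wide (y). Four 78×78 mm corner posts, 483 mm tall, at the corners of the footprint. Four rails of 26 mm thickness and 169 mm height run between adjacent posts with their undersides at z = 278 mm, their outer faces flush with the outside of the frame (the two x-running rails run between the posts' inner faces; the two y-running rails run between the posts' inner faces). 14 slats, each 96 mm wide (x) and 25 mm thick, lie across the top of the two x-running rails, running the full 1578 mm width of the frame in y; along x they sit between the end posts with a 29 mm gap after the −x posts and between neighbouring slats, leaving 43 mm before the +x posts.


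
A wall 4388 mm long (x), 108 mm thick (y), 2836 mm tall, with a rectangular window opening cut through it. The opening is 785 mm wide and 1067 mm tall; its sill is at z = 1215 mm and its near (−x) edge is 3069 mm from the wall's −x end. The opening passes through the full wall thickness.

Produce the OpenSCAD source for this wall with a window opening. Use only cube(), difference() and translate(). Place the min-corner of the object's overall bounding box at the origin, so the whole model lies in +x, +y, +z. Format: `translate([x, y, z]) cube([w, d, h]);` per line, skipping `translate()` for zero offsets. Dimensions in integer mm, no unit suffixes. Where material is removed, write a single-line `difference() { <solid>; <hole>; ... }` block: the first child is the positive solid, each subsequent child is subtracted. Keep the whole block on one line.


difference() { cube([4388, 108, 2836]); translate([3069, 0, 1215]) cube([785, 108, 1067]); }


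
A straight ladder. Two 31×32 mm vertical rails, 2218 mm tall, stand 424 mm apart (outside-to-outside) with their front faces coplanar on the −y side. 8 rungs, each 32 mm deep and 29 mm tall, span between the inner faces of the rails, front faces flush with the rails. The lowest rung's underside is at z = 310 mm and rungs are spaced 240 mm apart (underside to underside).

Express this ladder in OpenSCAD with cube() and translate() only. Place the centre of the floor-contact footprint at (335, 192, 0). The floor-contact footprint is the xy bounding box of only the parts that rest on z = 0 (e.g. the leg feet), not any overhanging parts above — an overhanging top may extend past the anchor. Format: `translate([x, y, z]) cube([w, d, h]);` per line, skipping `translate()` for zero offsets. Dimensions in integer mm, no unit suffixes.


// rung span = 424 - 2*31 = 362
// rung[k] z = 310 + k*240
translate([123, 176, 0]) cube([31, 32, 2218]);
translate([516, 176, 0]) cube([31, 32, 2218]);
translate([154, 176, 310]) cube([362, 32, 29]);
translate([154, 176, 550]) cube([362, 32, 29]);
translate([154, 176, 790]) cube([362, 32, 29]);
translate([154, 176, 1030]) cube([362, 32, 29]);
translate([154, 176, 1270]) cube([362, 32, 29]);
translate([154, 176, 1510]) cube([362, 32, 29]);
translate([154, 176, 1750]) cube([362, 32, 29]);
translate([154, 176, 1990]) cube([362, 32, 29]);


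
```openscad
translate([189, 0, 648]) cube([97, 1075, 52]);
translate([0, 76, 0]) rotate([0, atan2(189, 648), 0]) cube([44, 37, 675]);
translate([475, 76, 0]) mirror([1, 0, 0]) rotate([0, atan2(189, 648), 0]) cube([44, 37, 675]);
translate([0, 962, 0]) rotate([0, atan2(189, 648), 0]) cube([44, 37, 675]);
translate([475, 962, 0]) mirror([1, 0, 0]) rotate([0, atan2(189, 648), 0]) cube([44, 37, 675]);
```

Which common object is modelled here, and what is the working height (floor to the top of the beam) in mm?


A sawhorse. The overall height is 700 mm.

A beam across two mirrored pairs of raked legs — a sawhorse. The beam's underside is at z = 648 (matching the legs' vertical rise in atan2(189, 648)) and the beam is 52 mm tall, so its top is at 648 + 52 = 700 mm. The raked legs top out at the beam's underside, so that is the highest point.


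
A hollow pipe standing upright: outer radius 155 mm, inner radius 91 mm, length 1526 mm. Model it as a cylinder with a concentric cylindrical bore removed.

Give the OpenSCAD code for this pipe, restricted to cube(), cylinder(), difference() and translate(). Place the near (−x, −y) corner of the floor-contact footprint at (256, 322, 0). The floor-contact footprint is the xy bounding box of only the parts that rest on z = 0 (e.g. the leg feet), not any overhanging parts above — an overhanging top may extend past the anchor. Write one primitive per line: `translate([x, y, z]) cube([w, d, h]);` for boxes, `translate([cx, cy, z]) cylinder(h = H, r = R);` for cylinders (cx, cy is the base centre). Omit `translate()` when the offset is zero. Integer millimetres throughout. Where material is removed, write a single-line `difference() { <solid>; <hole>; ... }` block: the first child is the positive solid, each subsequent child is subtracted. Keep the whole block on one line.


difference() { translate([411, 477, 0]) cylinder(h = 1526, r = 155); translate([411, 477, 0]) cylinder(h = 1526, r = 91); }


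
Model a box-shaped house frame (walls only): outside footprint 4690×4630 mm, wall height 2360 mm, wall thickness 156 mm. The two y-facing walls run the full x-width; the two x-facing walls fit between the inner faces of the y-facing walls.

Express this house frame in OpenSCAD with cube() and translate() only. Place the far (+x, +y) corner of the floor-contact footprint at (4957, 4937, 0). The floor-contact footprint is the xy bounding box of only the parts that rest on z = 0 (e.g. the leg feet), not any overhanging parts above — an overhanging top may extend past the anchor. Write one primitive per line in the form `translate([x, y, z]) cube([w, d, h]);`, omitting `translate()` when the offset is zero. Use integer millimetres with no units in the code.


translate([267, 307, 0]) cube([4690, 156, 2360]);
translate([267, 4781, 0]) cube([4690, 156, 2360]);
translate([267, 463, 0]) cube([156, 4318, 2360]);
translate([4801, 463, 0]) cube([156, 4318, 2360]);


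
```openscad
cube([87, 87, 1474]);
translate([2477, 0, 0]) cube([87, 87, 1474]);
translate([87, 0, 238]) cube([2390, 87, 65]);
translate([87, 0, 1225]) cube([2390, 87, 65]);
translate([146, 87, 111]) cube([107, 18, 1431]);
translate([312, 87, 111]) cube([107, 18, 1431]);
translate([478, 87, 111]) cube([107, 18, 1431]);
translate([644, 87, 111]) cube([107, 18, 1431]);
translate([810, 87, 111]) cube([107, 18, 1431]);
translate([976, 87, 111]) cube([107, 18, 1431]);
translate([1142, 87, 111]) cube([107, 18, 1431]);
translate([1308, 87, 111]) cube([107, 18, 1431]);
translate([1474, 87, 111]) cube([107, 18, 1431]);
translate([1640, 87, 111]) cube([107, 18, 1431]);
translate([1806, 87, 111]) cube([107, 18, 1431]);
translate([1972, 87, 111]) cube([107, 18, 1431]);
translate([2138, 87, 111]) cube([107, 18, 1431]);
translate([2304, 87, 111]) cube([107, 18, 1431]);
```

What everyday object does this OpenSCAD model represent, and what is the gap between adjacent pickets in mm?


A fence section. The picket gap is 59 mm.

Two posts, two rails, 14 pickets — a fence section. Span 2390 mm holds 14 pickets of 107 mm with 15 equal gaps: ⌊(2390 − 14·107) / 15⌋ = 59 mm.


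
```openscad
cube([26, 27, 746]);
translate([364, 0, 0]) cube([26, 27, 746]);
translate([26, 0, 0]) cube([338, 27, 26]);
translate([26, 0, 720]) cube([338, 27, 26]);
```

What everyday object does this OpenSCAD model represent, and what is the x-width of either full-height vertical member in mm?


A picture frame. The border width is 26 mm.

Four thin pieces enclosing a rectangular opening — a picture frame. The two full-height stiles are 746 mm tall; the top rail sits at z = 720 and is 26 mm tall, so the border above the opening is 746 − 720 = 26 mm, matching the stile x-width.


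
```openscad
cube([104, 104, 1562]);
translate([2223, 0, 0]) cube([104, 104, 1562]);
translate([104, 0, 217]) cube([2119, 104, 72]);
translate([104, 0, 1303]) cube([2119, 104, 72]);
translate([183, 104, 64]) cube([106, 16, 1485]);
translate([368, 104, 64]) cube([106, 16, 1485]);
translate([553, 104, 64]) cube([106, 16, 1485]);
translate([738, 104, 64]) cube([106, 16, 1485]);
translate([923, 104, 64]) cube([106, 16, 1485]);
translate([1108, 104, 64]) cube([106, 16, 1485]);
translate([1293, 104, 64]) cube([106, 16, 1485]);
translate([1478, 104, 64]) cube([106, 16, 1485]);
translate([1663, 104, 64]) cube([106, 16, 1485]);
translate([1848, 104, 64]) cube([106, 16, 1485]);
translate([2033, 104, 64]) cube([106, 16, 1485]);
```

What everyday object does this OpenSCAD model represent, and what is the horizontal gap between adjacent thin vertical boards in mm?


A fence section. The picket gap is 79 mm.

Two posts, two rails, 11 pickets — a fence section. Span 2119 mm holds 11 pickets of 106 mm with 12 equal gaps: ⌊(2119 − 11·106) / 12⌋ = 79 mm.


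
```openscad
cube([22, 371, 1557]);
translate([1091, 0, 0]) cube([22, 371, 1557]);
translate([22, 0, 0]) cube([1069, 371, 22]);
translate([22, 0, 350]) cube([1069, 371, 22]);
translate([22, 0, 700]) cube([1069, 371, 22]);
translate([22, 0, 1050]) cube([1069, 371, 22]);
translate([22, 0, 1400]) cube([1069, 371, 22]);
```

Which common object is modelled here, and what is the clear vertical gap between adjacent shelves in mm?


A bookshelf. The clear shelf gap is 328 mm.

Two tall side panels with 5 horizontal boards between them — a bookshelf. The first two shelf undersides are at z = 0 and z = 350; with shelf thickness 22, the clear gap is 350 − 0 − 22 = 328 mm.


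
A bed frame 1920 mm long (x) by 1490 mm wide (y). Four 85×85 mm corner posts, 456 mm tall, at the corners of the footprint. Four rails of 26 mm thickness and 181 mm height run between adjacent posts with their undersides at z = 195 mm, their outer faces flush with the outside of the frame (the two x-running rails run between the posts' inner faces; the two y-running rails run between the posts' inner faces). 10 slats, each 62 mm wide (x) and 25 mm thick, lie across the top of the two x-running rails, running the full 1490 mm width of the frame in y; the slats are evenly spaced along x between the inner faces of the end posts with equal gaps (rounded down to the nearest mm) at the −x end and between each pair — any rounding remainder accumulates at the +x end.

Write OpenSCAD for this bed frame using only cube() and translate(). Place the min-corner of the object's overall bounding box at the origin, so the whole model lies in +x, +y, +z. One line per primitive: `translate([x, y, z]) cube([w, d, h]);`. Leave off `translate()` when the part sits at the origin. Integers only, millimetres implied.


cube([85, 85, 456]);
translate([0, 1405, 0]) cube([85, 85, 456]);
translate([1835, 0, 0]) cube([85, 85, 456]);
translate([1835, 1405, 0]) cube([85, 85, 456]);
translate([85, 0, 195]) cube([1750, 26, 181]);
translate([85, 1464, 195]) cube([1750, 26, 181]);
translate([0, 85, 195]) cube([26, 1320, 181]);
translate([1894, 85, 195]) cube([26, 1320, 181]);
translate([187, 0, 376]) cube([62, 1490, 25]);
translate([351, 0, 376]) cube([62, 1490, 25]);
translate([515, 0, 376]) cube([62, 1490, 25]);
translate([679, 0, 376]) cube([62, 1490, 25]);
translate([843, 0, 376]) cube([62, 1490, 25]);
translate([1007, 0, 376]) cube([62, 1490, 25]);
translate([1171, 0, 376]) cube([62, 1490, 25]);
translate([1335, 0, 376]) cube([62, 1490, 25]);
translate([1499, 0, 376]) cube([62, 1490, 25]);
translate([1663, 0, 376]) cube([62, 1490, 25]);


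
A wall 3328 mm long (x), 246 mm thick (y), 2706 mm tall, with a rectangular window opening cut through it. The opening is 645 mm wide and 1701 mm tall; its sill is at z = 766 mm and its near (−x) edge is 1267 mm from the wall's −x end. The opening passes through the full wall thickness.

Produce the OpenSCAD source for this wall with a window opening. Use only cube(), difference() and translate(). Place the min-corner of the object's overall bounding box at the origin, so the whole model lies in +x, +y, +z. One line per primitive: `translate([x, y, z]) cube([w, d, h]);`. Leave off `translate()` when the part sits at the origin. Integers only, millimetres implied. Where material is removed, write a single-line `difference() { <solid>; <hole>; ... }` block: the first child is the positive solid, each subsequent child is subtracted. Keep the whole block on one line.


difference() { cube([3328, 246, 2706]); translate([1267, 0, 766]) cube([645, 246, 1701]); }


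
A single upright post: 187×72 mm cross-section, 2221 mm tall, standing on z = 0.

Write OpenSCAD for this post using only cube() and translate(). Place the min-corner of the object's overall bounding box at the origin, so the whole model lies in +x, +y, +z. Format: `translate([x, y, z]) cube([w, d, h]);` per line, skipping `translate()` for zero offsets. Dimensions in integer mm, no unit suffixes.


cube([187, 72, 2221]);


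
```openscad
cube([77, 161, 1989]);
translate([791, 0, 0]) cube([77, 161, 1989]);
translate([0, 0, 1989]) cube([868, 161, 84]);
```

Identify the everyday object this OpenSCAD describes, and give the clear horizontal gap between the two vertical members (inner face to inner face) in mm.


A door frame. The clear opening width is 714 mm.

Two 1989 mm tall posts with a header on top — a door frame. The left jamb is 77 mm wide at x = 0; the right jamb starts at x = 791. The clear opening is 791 − 77 = 714 mm.


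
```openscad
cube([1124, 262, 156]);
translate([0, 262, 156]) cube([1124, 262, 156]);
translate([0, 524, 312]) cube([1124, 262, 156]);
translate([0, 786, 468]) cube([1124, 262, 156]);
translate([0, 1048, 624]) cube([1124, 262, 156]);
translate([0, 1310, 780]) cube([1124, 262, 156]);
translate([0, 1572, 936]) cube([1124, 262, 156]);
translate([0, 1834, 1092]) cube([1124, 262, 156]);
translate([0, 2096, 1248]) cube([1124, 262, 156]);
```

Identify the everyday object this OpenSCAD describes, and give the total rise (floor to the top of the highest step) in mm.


A staircase. The total rise is 1404 mm.

9 identical blocks, each offset up and back from the previous — a staircase. Each step is 156 mm tall and there are 9 of them, so the total rise is 9 × 156 = 1404 mm.


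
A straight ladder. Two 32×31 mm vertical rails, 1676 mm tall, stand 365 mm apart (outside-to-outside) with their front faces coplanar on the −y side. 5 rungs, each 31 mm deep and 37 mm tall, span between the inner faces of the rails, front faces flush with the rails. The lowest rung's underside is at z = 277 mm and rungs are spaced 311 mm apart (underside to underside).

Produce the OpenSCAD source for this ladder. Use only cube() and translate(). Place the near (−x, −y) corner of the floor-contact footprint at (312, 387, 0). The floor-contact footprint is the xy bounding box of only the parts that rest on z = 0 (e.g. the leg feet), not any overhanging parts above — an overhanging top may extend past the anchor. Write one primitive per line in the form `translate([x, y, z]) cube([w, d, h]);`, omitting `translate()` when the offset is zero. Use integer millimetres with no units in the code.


translate([312, 387, 0]) cube([32, 31, 1676]);
translate([645, 387, 0]) cube([32, 31, 1676]);
translate([344, 387, 277]) cube([301, 31, 37]);
translate([344, 387, 588]) cube([301, 31, 37]);
translate([344, 387, 899]) cube([301, 31, 37]);
translate([344, 387, 1210]) cube([301, 31, 37]);
translate([344, 387, 1521]) cube([301, 31, 37]);


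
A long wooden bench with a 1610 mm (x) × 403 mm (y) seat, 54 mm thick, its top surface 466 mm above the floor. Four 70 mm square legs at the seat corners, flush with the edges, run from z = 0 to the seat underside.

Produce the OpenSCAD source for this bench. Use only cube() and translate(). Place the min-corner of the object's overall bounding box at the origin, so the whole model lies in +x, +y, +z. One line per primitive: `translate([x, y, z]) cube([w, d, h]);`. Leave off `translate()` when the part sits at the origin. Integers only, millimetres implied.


// leg_h = 466 − 54 = 412
translate([0, 0, 412]) cube([1610, 403, 54]);
cube([70, 70, 412]);
translate([0, 333, 0]) cube([70, 70, 412]);
translate([1540, 0, 0]) cube([70, 70, 412]);
translate([1540, 333, 0]) cube([70, 70, 412]);


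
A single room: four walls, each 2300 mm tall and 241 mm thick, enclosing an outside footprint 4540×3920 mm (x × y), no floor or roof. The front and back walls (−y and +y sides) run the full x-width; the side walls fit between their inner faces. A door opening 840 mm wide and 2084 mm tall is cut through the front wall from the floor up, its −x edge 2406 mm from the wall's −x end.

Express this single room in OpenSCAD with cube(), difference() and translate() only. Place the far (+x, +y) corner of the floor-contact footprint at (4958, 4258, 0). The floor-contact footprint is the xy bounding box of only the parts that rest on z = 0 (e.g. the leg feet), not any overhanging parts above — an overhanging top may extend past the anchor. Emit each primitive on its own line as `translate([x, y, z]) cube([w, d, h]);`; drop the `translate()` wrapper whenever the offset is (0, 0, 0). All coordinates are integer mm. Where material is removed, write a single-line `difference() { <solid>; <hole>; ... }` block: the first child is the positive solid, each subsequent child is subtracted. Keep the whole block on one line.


difference() { translate([418, 338, 0]) cube([4540, 241, 2300]); translate([2824, 338, 0]) cube([840, 241, 2084]); }
translate([418, 4017, 0]) cube([4540, 241, 2300]);
translate([418, 579, 0]) cube([241, 3438, 2300]);
translate([4717, 579, 0]) cube([241, 3438, 2300]);


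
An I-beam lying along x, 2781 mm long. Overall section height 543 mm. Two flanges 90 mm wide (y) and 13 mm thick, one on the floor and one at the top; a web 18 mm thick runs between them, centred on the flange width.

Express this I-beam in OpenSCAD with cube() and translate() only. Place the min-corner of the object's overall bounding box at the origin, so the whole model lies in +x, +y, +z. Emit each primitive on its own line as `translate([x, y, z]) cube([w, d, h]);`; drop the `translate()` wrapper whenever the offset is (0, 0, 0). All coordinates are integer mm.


cube([2781, 90, 13]);
translate([0, 36, 13]) cube([2781, 18, 517]);
translate([0, 0, 530]) cube([2781, 90, 13]);


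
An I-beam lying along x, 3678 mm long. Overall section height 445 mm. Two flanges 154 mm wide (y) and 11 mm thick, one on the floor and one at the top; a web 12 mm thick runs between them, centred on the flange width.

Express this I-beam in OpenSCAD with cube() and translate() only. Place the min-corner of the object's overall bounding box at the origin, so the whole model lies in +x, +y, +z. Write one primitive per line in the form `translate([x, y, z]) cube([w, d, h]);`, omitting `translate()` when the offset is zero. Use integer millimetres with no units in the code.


cube([3678, 154, 11]);
translate([0, 71, 11]) cube([3678, 12, 423]);
translate([0, 0, 434]) cube([3678, 154, 11]);


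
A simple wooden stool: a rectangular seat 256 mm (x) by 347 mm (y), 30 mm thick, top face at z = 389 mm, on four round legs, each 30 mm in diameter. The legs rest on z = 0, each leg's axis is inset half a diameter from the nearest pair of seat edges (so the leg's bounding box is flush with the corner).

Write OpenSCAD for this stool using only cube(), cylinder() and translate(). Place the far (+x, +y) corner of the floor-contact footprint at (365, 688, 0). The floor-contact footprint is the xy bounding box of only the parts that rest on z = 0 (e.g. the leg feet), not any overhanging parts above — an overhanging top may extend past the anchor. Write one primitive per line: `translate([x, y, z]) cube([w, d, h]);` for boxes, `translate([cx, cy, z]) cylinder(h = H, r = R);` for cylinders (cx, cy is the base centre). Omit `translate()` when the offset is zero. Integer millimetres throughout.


translate([109, 341, 359]) cube([256, 347, 30]);
translate([124, 356, 0]) cylinder(h = 359, r = 15);
translate([350, 356, 0]) cylinder(h = 359, r = 15);
translate([124, 673, 0]) cylinder(h = 359, r = 15);
translate([350, 673, 0]) cylinder(h = 359, r = 15);


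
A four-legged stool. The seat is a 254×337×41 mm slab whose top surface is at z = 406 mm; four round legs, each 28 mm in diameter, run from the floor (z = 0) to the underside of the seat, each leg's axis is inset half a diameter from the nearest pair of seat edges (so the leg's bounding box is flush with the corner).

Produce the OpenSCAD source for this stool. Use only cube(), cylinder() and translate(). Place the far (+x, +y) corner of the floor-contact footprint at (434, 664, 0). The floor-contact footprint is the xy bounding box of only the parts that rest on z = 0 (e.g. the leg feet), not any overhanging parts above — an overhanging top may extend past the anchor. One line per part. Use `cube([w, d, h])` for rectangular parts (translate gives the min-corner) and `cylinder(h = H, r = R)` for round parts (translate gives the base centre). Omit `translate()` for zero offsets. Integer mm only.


translate([180, 327, 365]) cube([254, 337, 41]);
translate([194, 341, 0]) cylinder(h = 365, r = 14);
translate([420, 341, 0]) cylinder(h = 365, r = 14);
translate([194, 650, 0]) cylinder(h = 365, r = 14);
translate([420, 650, 0]) cylinder(h = 365, r = 14);


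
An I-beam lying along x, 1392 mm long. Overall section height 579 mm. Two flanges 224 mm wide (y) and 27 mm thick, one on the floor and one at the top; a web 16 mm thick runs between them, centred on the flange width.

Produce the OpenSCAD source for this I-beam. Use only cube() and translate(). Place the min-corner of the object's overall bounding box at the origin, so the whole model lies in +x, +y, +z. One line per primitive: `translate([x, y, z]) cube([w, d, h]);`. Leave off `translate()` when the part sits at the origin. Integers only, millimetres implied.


cube([1392, 224, 27]);
translate([0, 104, 27]) cube([1392, 16, 525]);
translate([0, 0, 552]) cube([1392, 224, 27]);


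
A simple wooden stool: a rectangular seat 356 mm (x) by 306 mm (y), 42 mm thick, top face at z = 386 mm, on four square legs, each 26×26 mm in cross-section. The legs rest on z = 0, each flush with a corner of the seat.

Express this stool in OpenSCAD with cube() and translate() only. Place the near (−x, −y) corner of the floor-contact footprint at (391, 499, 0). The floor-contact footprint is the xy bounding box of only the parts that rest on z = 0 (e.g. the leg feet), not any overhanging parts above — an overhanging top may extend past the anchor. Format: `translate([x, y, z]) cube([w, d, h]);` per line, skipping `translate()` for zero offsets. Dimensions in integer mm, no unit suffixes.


translate([391, 499, 344]) cube([356, 306, 42]);
translate([391, 499, 0]) cube([26, 26, 344]);
translate([721, 499, 0]) cube([26, 26, 344]);
translate([391, 779, 0]) cube([26, 26, 344]);
translate([721, 779, 0]) cube([26, 26, 344]);


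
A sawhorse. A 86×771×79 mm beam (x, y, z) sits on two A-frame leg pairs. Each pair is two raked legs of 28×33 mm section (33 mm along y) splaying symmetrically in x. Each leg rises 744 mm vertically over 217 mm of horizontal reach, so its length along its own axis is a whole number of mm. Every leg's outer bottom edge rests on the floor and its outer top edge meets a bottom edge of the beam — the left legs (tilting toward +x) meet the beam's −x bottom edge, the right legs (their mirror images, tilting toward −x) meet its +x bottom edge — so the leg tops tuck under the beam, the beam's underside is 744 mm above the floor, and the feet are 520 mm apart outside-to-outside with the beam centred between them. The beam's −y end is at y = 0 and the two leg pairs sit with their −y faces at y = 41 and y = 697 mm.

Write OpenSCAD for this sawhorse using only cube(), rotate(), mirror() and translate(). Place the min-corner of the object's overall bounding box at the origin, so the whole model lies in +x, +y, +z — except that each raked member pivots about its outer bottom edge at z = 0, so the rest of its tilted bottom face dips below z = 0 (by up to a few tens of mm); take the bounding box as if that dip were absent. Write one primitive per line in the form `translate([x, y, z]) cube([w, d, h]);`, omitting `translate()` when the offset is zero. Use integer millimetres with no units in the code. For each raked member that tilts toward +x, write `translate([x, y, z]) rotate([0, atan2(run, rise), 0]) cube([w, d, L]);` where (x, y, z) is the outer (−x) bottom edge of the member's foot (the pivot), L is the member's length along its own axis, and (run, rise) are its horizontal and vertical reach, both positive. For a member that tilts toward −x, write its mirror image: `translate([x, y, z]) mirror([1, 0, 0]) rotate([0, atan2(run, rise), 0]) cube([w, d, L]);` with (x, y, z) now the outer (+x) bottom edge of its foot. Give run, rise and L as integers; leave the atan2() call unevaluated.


// leg length = √(217² + 744²) = 775
// right-leg outer foot x = 2·217 + 86 = 520
// beam min-corner = (217, 0, 744)
translate([217, 0, 744]) cube([86, 771, 79]);
translate([0, 41, 0]) rotate([0, atan2(217, 744), 0]) cube([28, 33, 775]);
translate([520, 41, 0]) mirror([1, 0, 0]) rotate([0, atan2(217, 744), 0]) cube([28, 33, 775]);
translate([0, 697, 0]) rotate([0, atan2(217, 744), 0]) cube([28, 33, 775]);
translate([520, 697, 0]) mirror([1, 0, 0]) rotate([0, atan2(217, 744), 0]) cube([28, 33, 775]);


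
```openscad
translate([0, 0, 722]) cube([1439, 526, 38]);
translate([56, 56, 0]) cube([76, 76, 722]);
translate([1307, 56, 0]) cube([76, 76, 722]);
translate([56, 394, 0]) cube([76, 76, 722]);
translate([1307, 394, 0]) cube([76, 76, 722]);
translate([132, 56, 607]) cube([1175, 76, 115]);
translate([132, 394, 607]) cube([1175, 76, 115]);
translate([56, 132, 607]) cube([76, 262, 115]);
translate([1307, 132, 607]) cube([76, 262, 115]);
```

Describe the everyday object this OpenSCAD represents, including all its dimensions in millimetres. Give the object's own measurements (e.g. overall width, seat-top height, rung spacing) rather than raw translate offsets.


A rectangular dining table. The top is 1439×526×38 mm with its upper surface at z = 760 mm. It stands on four 76×76 mm square legs, each inset 56 mm from the nearest pair of top edges, running from the floor to the underside of the top. Four apron rails, 76 mm thick and 115 mm tall, run between adjacent legs with their top edges flush with the underside of the top and their outer faces flush with the legs' outer faces.


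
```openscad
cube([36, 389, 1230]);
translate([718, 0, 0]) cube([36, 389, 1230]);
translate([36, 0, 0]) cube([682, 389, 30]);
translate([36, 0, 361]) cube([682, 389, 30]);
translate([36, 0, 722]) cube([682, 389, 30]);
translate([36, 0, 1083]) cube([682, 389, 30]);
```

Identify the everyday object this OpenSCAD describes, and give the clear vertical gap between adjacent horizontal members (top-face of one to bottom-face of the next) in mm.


A bookshelf. The clear shelf gap is 331 mm.

Two tall side panels with 4 horizontal boards between them — a bookshelf. The first two shelf undersides are at z = 0 and z = 361; with shelf thickness 30, the clear gap is 361 − 0 − 30 = 331 mm.


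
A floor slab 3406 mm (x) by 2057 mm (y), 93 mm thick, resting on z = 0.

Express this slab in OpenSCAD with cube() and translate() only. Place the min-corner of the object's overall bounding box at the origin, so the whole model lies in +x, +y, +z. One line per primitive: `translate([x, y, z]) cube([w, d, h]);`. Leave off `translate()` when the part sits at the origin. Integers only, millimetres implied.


cube([3406, 2057, 93]);


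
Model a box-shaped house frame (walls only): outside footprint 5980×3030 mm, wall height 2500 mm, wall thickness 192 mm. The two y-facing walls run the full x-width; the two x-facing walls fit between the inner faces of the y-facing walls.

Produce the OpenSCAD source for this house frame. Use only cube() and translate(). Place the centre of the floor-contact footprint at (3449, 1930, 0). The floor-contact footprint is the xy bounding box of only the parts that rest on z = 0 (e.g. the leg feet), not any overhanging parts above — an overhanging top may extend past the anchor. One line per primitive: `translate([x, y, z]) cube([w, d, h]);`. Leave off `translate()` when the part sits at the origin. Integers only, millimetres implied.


translate([459, 415, 0]) cube([5980, 192, 2500]);
translate([459, 3253, 0]) cube([5980, 192, 2500]);
translate([459, 607, 0]) cube([192, 2646, 2500]);
translate([6247, 607, 0]) cube([192, 2646, 2500]);


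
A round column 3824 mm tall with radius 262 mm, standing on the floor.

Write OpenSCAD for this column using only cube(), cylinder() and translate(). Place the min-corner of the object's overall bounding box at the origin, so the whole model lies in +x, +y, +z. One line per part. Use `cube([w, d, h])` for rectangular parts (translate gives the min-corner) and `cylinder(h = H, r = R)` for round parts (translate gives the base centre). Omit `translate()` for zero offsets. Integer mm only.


translate([262, 262, 0]) cylinder(h = 3824, r = 262);


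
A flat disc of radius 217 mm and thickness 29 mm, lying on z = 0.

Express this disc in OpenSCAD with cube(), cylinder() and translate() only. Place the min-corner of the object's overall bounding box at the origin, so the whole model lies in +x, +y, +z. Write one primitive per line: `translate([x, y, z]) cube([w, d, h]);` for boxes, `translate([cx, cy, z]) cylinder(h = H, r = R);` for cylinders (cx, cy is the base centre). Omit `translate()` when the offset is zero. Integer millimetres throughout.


translate([217, 217, 0]) cylinder(h = 29, r = 217);


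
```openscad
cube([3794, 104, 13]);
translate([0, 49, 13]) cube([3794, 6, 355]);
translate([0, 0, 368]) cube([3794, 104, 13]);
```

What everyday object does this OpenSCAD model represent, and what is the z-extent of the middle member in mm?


An I-beam. The web height is 355 mm.

Two wide flanges with a thin centred web — an I-beam. Overall 381 mm minus two 13 mm flanges gives a web of 381 − 2·13 = 355 mm.


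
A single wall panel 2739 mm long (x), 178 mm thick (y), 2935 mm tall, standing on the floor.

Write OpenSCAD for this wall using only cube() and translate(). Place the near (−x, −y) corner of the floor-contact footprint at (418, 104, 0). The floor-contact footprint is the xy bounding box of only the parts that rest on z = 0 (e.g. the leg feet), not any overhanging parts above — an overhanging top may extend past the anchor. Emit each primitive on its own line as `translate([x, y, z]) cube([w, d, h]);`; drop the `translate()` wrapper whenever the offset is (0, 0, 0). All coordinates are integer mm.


translate([418, 104, 0]) cube([2739, 178, 2935]);
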